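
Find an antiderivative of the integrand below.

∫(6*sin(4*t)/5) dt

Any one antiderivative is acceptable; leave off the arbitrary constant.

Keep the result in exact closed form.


Answer: -3*cos(4*t)/10.


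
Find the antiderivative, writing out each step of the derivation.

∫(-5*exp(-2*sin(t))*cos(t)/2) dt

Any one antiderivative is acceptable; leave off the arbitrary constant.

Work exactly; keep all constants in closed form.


Step 1. Substitute u = sin(t), turning ∫(-5*exp(-2*sin(t))*cos(t)/2) dt into ∫(-5*exp(-2*u)/2) du: now ∫(-5*exp(-2*u)/2) du.
Step 2. Evaluate the standard form: now 5*exp(-2*u)/4.
Step 3. Substitute back u = sin(t): now 5*exp(-2*sin(t))/4.
Answer: 5*exp(-2*sin(t))/4.


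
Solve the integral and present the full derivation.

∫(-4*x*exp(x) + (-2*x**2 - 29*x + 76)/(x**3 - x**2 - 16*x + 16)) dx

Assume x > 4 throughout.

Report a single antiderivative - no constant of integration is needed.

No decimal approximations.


Step 1. Rewrite: now ∫(-4*x*exp(x)) dx + ∫((-2*x**2 - 29*x + 76)/(x**3 - x**2 - 16*x + 16)) dx.
Step 2. Decompose ∫((-2*x**2 - 29*x + 76)/(x**3 - x**2 - 16*x + 16)) dx by partial fractions, (-2*x**2 - 29*x + 76)/(x**3 - x**2 - 16*x + 16) = 4/(x + 4) - 3/(x - 1) - 3/(x - 4): now ∫(-4*x*exp(x)) dx + ∫(-3/(x - 4)) dx + ∫(-3/(x - 1)) dx + ∫(4/(x + 4)) dx.
Step 3. Evaluate the standard form [assuming x > 1]: now -3*log(x - 1) + ∫(-4*x*exp(x)) dx + ∫(-3/(x - 4)) dx + ∫(4/(x + 4)) dx.
Step 4. Evaluate the standard form [assuming x > 4]: now -3*log(x - 4) - 3*log(x - 1) + ∫(-4*x*exp(x)) dx + ∫(4/(x + 4)) dx.
Step 5. Evaluate the standard form [assuming x > -4]: now -3*log(x - 4) - 3*log(x - 1) + 4*log(x + 4) + ∫(-4*x*exp(x)) dx.
Step 6. Integrate ∫(-4*x*exp(x)) dx by parts with u = x, dv = (-4*exp(x)) dx, so v = -4*exp(x): now -4*x*exp(x) - 3*log(x - 4) - 3*log(x - 1) + 4*log(x + 4) + ∫(4*exp(x)) dx.
Step 7. Evaluate the standard form: now -4*x*exp(x) + 4*exp(x) - 3*log(x - 4) - 3*log(x - 1) + 4*log(x + 4).
Answer: -4*x*exp(x) + 4*exp(x) - 3*log(x - 4) - 3*log(x - 1) + 4*log(x + 4).


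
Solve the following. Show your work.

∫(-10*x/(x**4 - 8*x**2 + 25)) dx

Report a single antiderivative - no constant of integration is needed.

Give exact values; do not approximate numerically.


Step 1. Substitute u = x**2 - 4, turning ∫(-10*x/(x**4 - 8*x**2 + 25)) dx into ∫(-5/(u**2 + 9)) du: now ∫(-5/(u**2 + 9)) du.
Step 2. Evaluate the standard form: now -5*atan(u/3)/3.
Step 3. Substitute back u = x**2 - 4: now -5*atan(x**2/3 - 4/3)/3.
Answer: -5*atan(x**2/3 - 4/3)/3.


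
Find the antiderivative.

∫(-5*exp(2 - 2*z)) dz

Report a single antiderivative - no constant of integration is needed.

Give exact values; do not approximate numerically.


Answer: 5*exp(2 - 2*z)/2.


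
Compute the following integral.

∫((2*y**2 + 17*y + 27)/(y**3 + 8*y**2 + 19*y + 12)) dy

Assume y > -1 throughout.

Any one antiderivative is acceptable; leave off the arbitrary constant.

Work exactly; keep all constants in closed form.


Answer: 2*log(y + 1) + 3*log(y + 3) - 3*log(y + 4).


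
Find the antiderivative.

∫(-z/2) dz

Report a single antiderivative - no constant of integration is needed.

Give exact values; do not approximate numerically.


Answer: -z**2/4.


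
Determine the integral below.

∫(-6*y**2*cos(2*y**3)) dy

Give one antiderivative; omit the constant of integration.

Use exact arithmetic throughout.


Answer: -sin(2*y**3).


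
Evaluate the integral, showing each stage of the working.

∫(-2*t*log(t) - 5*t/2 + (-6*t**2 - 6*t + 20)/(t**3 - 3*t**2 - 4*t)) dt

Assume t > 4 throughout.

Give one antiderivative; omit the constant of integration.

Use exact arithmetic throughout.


Step 1. Rewrite: now ∫(-5*t/2) dt + ∫(-2*t*log(t)) dt + ∫((-6*t**2 - 6*t + 20)/(t**3 - 3*t**2 - 4*t)) dt.
Step 2. Integrate ∫(-2*t*log(t)) dt by parts with u = log(t), dv = (-2*t) dt, so v = -t**2 [assuming t > 0]: now -t**2*log(t) + ∫(-5*t/2) dt + ∫(t) dt + ∫((-6*t**2 - 6*t + 20)/(t**3 - 3*t**2 - 4*t)) dt.
Step 3. Evaluate the standard form: now -t**2*log(t) + t**2/2 + ∫(-5*t/2) dt + ∫((-6*t**2 - 6*t + 20)/(t**3 - 3*t**2 - 4*t)) dt.
Step 4. Decompose ∫((-6*t**2 - 6*t + 20)/(t**3 - 3*t**2 - 4*t)) dt by partial fractions, (-6*t**2 - 6*t + 20)/(t**3 - 3*t**2 - 4*t) = 4/(t + 1) - 5/(t - 4) - 5/t: now -t**2*log(t) + t**2/2 + ∫(-5/t) dt + ∫(-5*t/2) dt + ∫(-5/(t - 4)) dt + ∫(4/(t + 1)) dt.
Step 5. Evaluate the standard form [assuming t > 0]: now -t**2*log(t) + t**2/2 - 5*log(t) + ∫(-5*t/2) dt + ∫(-5/(t - 4)) dt + ∫(4/(t + 1)) dt.
Step 6. Evaluate the standard form [assuming t > 4]: now -t**2*log(t) + t**2/2 - 5*log(t) - 5*log(t - 4) + ∫(-5*t/2) dt + ∫(4/(t + 1)) dt.
Step 7. Evaluate the standard form [assuming t > -1]: now -t**2*log(t) + t**2/2 - 5*log(t) - 5*log(t - 4) + 4*log(t + 1) + ∫(-5*t/2) dt.
Step 8. Evaluate the standard form: now -t**2*log(t) - 3*t**2/4 - 5*log(t) - 5*log(t - 4) + 4*log(t + 1).
Answer: -t**2*log(t) - 3*t**2/4 - 5*log(t) - 5*log(t - 4) + 4*log(t + 1).


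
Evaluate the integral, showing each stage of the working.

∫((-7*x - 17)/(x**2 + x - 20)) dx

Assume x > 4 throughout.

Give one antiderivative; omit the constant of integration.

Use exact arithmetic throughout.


Step 1. Decompose ∫((-7*x - 17)/(x**2 + x - 20)) dx by partial fractions, (-7*x - 17)/(x**2 + x - 20) = -2/(x + 5) - 5/(x - 4): now ∫(-5/(x - 4)) dx + ∫(-2/(x + 5)) dx.
Step 2. Evaluate the standard form [assuming x > -5]: now -2*log(x + 5) + ∫(-5/(x - 4)) dx.
Step 3. Evaluate the standard form [assuming x > 4]: now -5*log(x - 4) - 2*log(x + 5).
Answer: -5*log(x - 4) - 2*log(x + 5).


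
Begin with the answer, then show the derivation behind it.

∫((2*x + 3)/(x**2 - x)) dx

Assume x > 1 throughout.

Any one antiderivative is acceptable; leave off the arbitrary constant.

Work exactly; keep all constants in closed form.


The answer is -3*log(x) + 5*log(x - 1).
Step 1. Decompose ∫((2*x + 3)/(x**2 - x)) dx by partial fractions, (2*x + 3)/(x**2 - x) = 5/(x - 1) - 3/x: now ∫(-3/x) dx + ∫(5/(x - 1)) dx.
Step 2. Evaluate the standard form [assuming x > 0]: now -3*log(x) + ∫(5/(x - 1)) dx.
Step 3. Evaluate the standard form [assuming x > 1]: now -3*log(x) + 5*log(x - 1).
Answer: -3*log(x) + 5*log(x - 1).


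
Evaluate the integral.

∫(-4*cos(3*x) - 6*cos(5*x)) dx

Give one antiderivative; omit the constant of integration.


Answer: -4*sin(3*x)/3 - 6*sin(5*x)/5.


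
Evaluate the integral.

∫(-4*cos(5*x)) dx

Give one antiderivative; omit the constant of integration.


Answer: -4*sin(5*x)/5.


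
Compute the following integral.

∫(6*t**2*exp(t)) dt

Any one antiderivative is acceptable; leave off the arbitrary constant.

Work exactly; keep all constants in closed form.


Answer: 6*t**2*exp(t) - 12*t*exp(t) + 12*exp(t).


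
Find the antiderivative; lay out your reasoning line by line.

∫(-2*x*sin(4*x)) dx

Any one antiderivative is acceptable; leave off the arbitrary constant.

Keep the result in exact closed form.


Step 1. Integrate ∫(-2*x*sin(4*x)) dx by parts with u = x, dv = (-2*sin(4*x)) dx, so v = cos(4*x)/2: now x*cos(4*x)/2 + ∫(-cos(4*x)/2) dx.
Step 2. Evaluate the standard form: now x*cos(4*x)/2 - sin(4*x)/8.
Answer: x*cos(4*x)/2 - sin(4*x)/8.


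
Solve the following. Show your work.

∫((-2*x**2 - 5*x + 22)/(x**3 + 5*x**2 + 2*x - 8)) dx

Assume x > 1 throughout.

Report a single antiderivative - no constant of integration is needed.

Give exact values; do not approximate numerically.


Step 1. Decompose ∫((-2*x**2 - 5*x + 22)/(x**3 + 5*x**2 + 2*x - 8)) dx by partial fractions, (-2*x**2 - 5*x + 22)/(x**3 + 5*x**2 + 2*x - 8) = 1/(x + 4) - 4/(x + 2) + 1/(x - 1): now ∫(1/(x - 1)) dx + ∫(-4/(x + 2)) dx + ∫(1/(x + 4)) dx.
Step 2. Evaluate the standard form [assuming x > -4]: now log(x + 4) + ∫(1/(x - 1)) dx + ∫(-4/(x + 2)) dx.
Step 3. Evaluate the standard form [assuming x > -2]: now -4*log(x + 2) + log(x + 4) + ∫(1/(x - 1)) dx.
Step 4. Evaluate the standard form [assuming x > 1]: now log(x - 1) - 4*log(x + 2) + log(x + 4).
Answer: log(x - 1) - 4*log(x + 2) + log(x + 4).


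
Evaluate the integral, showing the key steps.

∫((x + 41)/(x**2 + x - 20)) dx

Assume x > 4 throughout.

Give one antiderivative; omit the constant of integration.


Step 1. Decompose ∫((x + 41)/(x**2 + x - 20)) dx by partial fractions, (x + 41)/(x**2 + x - 20) = -4/(x + 5) + 5/(x - 4): now ∫(5/(x - 4)) dx + ∫(-4/(x + 5)) dx.
Step 2. Evaluate the standard form [assuming x > -5]: now -4*log(x + 5) + ∫(5/(x - 4)) dx.
Step 3. Evaluate the standard form [assuming x > 4]: now 5*log(x - 4) - 4*log(x + 5).
Answer: 5*log(x - 4) - 4*log(x + 5).


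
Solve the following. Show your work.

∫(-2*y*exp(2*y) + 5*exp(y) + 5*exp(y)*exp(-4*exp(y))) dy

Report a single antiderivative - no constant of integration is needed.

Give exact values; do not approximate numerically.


Step 1. Rewrite: now ∫(-2*y*exp(2*y)) dy + ∫(5*exp(y)*exp(-4*exp(y))) dy + ∫(5*exp(y)) dy.
Step 2. Evaluate the standard form: now 5*exp(y) + ∫(-2*y*exp(2*y)) dy + ∫(5*exp(y)*exp(-4*exp(y))) dy.
Step 3. Integrate ∫(-2*y*exp(2*y)) dy by parts with u = y, dv = (-2*exp(2*y)) dy, so v = -exp(2*y): now -y*exp(2*y) + 5*exp(y) + ∫(5*exp(y)*exp(-4*exp(y))) dy + ∫(exp(2*y)) dy.
Step 4. Evaluate the standard form: now -y*exp(2*y) + exp(2*y)/2 + 5*exp(y) + ∫(5*exp(y)*exp(-4*exp(y))) dy.
Step 5. Substitute u = exp(y), turning ∫(5*exp(y)*exp(-4*exp(y))) dy into ∫(5*exp(-4*u)) du: now -y*exp(2*y) + exp(2*y)/2 + 5*exp(y) + ∫(5*exp(-4*u)) du.
Step 6. Evaluate the standard form: now -y*exp(2*y) + exp(2*y)/2 + 5*exp(y) - 5*exp(-4*u)/4.
Step 7. Substitute back u = exp(y): now -y*exp(2*y) + exp(2*y)/2 + 5*exp(y) - 5*exp(-4*exp(y))/4.
Answer: -y*exp(2*y) + exp(2*y)/2 + 5*exp(y) - 5*exp(-4*exp(y))/4.


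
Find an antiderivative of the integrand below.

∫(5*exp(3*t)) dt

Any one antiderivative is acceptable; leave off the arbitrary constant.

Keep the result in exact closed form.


Answer: 5*exp(3*t)/3.


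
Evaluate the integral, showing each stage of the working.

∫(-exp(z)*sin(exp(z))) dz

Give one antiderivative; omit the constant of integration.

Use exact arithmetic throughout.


Step 1. Substitute u = exp(z), turning ∫(-exp(z)*sin(exp(z))) dz into ∫(-sin(u)) du: now ∫(-sin(u)) du.
Step 2. Evaluate the standard form: now cos(u).
Step 3. Substitute back u = exp(z): now cos(exp(z)).
Answer: cos(exp(z)).


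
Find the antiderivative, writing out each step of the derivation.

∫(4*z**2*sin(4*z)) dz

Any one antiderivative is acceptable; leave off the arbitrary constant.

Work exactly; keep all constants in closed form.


Step 1. Integrate ∫(4*z**2*sin(4*z)) dz by parts with u = z**2, dv = (4*sin(4*z)) dz, so v = -cos(4*z): now -z**2*cos(4*z) + ∫(2*z*cos(4*z)) dz.
Step 2. Integrate ∫(2*z*cos(4*z)) dz by parts with u = z, dv = (2*cos(4*z)) dz, so v = sin(4*z)/2: now -z**2*cos(4*z) + z*sin(4*z)/2 + ∫(-sin(4*z)/2) dz.
Step 3. Evaluate the standard form: now -z**2*cos(4*z) + z*sin(4*z)/2 + cos(4*z)/8.
Answer: -z**2*cos(4*z) + z*sin(4*z)/2 + cos(4*z)/8.


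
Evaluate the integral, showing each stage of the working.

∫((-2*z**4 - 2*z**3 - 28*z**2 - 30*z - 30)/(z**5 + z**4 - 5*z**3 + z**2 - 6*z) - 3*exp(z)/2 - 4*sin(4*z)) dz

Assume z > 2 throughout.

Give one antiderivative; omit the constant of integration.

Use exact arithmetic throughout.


Step 1. Rewrite: now ∫((-2*z**4 - 2*z**3 - 28*z**2 - 30*z - 30)/(z**5 + z**4 - 5*z**3 + z**2 - 6*z)) dz + ∫(-3*exp(z)/2) dz + ∫(-4*sin(4*z)) dz.
Step 2. Decompose ∫((-2*z**4 - 2*z**3 - 28*z**2 - 30*z - 30)/(z**5 + z**4 - 5*z**3 + z**2 - 6*z)) dz by partial fractions, (-2*z**4 - 2*z**3 - 28*z**2 - 30*z - 30)/(z**5 + z**4 - 5*z**3 + z**2 - 6*z) = 4/(z**2 + 1) - 2/(z + 3) - 5/(z - 2) + 5/z: now ∫(5/z) dz + ∫(-5/(z - 2)) dz + ∫(-2/(z + 3)) dz + ∫(4/(z**2 + 1)) dz + ∫(-3*exp(z)/2) dz + ∫(-4*sin(4*z)) dz.
Step 3. Evaluate the standard form [assuming z > -3]: now -2*log(z + 3) + ∫(5/z) dz + ∫(-5/(z - 2)) dz + ∫(4/(z**2 + 1)) dz + ∫(-3*exp(z)/2) dz + ∫(-4*sin(4*z)) dz.
Step 4. Evaluate the standard form [assuming z > 0]: now 5*log(z) - 2*log(z + 3) + ∫(-5/(z - 2)) dz + ∫(4/(z**2 + 1)) dz + ∫(-3*exp(z)/2) dz + ∫(-4*sin(4*z)) dz.
Step 5. Evaluate the standard form [assuming z > 2]: now 5*log(z) - 5*log(z - 2) - 2*log(z + 3) + ∫(4/(z**2 + 1)) dz + ∫(-3*exp(z)/2) dz + ∫(-4*sin(4*z)) dz.
Step 6. Evaluate the standard form: now 5*log(z) - 5*log(z - 2) - 2*log(z + 3) + 4*atan(z) + ∫(-3*exp(z)/2) dz + ∫(-4*sin(4*z)) dz.
Step 7. Evaluate the standard form: now -3*exp(z)/2 + 5*log(z) - 5*log(z - 2) - 2*log(z + 3) + 4*atan(z) + ∫(-4*sin(4*z)) dz.
Step 8. Evaluate the standard form: now -3*exp(z)/2 + 5*log(z) - 5*log(z - 2) - 2*log(z + 3) + cos(4*z) + 4*atan(z).
Answer: -3*exp(z)/2 + 5*log(z) - 5*log(z - 2) - 2*log(z + 3) + cos(4*z) + 4*atan(z).


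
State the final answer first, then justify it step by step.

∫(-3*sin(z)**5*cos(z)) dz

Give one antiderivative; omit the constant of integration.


The answer is -sin(z)**6/2.
Step 1. Substitute u = sin(z), turning ∫(-3*sin(z)**5*cos(z)) dz into ∫(-3*u**5) du: now ∫(-3*u**5) du.
Step 2. Evaluate the standard form: now -u**6/2.
Step 3. Substitute back u = sin(z): now -sin(z)**6/2.
Answer: -sin(z)**6/2.


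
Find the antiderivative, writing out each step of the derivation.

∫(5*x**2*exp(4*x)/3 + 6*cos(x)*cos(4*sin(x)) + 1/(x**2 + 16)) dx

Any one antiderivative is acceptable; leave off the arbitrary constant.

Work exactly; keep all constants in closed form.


Step 1. Rewrite: now ∫(5*x**2*exp(4*x)/3) dx + ∫(6*cos(x)*cos(4*sin(x))) dx + ∫(1/(x**2 + 16)) dx.
Step 2. Integrate ∫(5*x**2*exp(4*x)/3) dx by parts with u = x**2, dv = (5*exp(4*x)/3) dx, so v = 5*exp(4*x)/12: now 5*x**2*exp(4*x)/12 + ∫(-5*x*exp(4*x)/6) dx + ∫(6*cos(x)*cos(4*sin(x))) dx + ∫(1/(x**2 + 16)) dx.
Step 3. Integrate ∫(-5*x*exp(4*x)/6) dx by parts with u = x, dv = (-5*exp(4*x)/6) dx, so v = -5*exp(4*x)/24: now 5*x**2*exp(4*x)/12 - 5*x*exp(4*x)/24 + ∫(6*cos(x)*cos(4*sin(x))) dx + ∫(1/(x**2 + 16)) dx + ∫(5*exp(4*x)/24) dx.
Step 4. Evaluate the standard form: now 5*x**2*exp(4*x)/12 - 5*x*exp(4*x)/24 + 5*exp(4*x)/96 + ∫(6*cos(x)*cos(4*sin(x))) dx + ∫(1/(x**2 + 16)) dx.
Step 5. Evaluate the standard form: now 5*x**2*exp(4*x)/12 - 5*x*exp(4*x)/24 + 5*exp(4*x)/96 + atan(x/4)/4 + ∫(6*cos(x)*cos(4*sin(x))) dx.
Step 6. Substitute u = sin(x), turning ∫(6*cos(x)*cos(4*sin(x))) dx into ∫(6*cos(4*u)) du: now 5*x**2*exp(4*x)/12 - 5*x*exp(4*x)/24 + 5*exp(4*x)/96 + atan(x/4)/4 + ∫(6*cos(4*u)) du.
Step 7. Evaluate the standard form: now 5*x**2*exp(4*x)/12 - 5*x*exp(4*x)/24 + 5*exp(4*x)/96 + 3*sin(4*u)/2 + atan(x/4)/4.
Step 8. Substitute back u = sin(x): now 5*x**2*exp(4*x)/12 - 5*x*exp(4*x)/24 + 5*exp(4*x)/96 + 3*sin(4*sin(x))/2 + atan(x/4)/4.
Answer: 5*x**2*exp(4*x)/12 - 5*x*exp(4*x)/24 + 5*exp(4*x)/96 + 3*sin(4*sin(x))/2 + atan(x/4)/4.


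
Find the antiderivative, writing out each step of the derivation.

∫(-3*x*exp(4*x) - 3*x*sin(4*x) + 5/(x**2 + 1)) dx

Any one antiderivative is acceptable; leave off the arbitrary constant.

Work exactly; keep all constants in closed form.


Step 1. Rewrite: now ∫(-3*x*exp(4*x)) dx + ∫(-3*x*sin(4*x)) dx + ∫(5/(x**2 + 1)) dx.
Step 2. Evaluate the standard form: now 5*atan(x) + ∫(-3*x*exp(4*x)) dx + ∫(-3*x*sin(4*x)) dx.
Step 3. Integrate ∫(-3*x*sin(4*x)) dx by parts with u = x, dv = (-3*sin(4*x)) dx, so v = 3*cos(4*x)/4: now 3*x*cos(4*x)/4 + 5*atan(x) + ∫(-3*x*exp(4*x)) dx + ∫(-3*cos(4*x)/4) dx.
Step 4. Evaluate the standard form: now 3*x*cos(4*x)/4 - 3*sin(4*x)/16 + 5*atan(x) + ∫(-3*x*exp(4*x)) dx.
Step 5. Integrate ∫(-3*x*exp(4*x)) dx by parts with u = x, dv = (-3*exp(4*x)) dx, so v = -3*exp(4*x)/4: now -3*x*exp(4*x)/4 + 3*x*cos(4*x)/4 - 3*sin(4*x)/16 + 5*atan(x) + ∫(3*exp(4*x)/4) dx.
Step 6. Evaluate the standard form: now -3*x*exp(4*x)/4 + 3*x*cos(4*x)/4 + 3*exp(4*x)/16 - 3*sin(4*x)/16 + 5*atan(x).
Answer: -3*x*exp(4*x)/4 + 3*x*cos(4*x)/4 + 3*exp(4*x)/16 - 3*sin(4*x)/16 + 5*atan(x).


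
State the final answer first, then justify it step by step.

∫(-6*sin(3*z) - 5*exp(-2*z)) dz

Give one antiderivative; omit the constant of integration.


The answer is 2*cos(3*z) + 5*exp(-2*z)/2.
Step 1. Rewrite: now ∫(-5*exp(-2*z)) dz + ∫(-6*sin(3*z)) dz.
Step 2. Evaluate the standard form: now 2*cos(3*z) + ∫(-5*exp(-2*z)) dz.
Step 3. Evaluate the standard form: now 2*cos(3*z) + 5*exp(-2*z)/2.
Answer: 2*cos(3*z) + 5*exp(-2*z)/2.


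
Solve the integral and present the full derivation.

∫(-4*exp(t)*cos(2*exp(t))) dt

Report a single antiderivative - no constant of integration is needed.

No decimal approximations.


Step 1. Substitute u = exp(t), turning ∫(-4*exp(t)*cos(2*exp(t))) dt into ∫(-4*cos(2*u)) du: now ∫(-4*cos(2*u)) du.
Step 2. Evaluate the standard form: now -2*sin(2*u).
Step 3. Substitute back u = exp(t): now -2*sin(2*exp(t)).
Answer: -2*sin(2*exp(t)).


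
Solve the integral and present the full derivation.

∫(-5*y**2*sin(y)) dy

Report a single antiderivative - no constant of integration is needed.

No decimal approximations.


Step 1. Integrate ∫(-5*y**2*sin(y)) dy by parts with u = y**2, dv = (-5*sin(y)) dy, so v = 5*cos(y): now 5*y**2*cos(y) + ∫(-10*y*cos(y)) dy.
Step 2. Integrate ∫(-10*y*cos(y)) dy by parts with u = y, dv = (-10*cos(y)) dy, so v = -10*sin(y): now 5*y**2*cos(y) - 10*y*sin(y) + ∫(10*sin(y)) dy.
Step 3. Evaluate the standard form: now 5*y**2*cos(y) - 10*y*sin(y) - 10*cos(y).
Answer: 5*y**2*cos(y) - 10*y*sin(y) - 10*cos(y).


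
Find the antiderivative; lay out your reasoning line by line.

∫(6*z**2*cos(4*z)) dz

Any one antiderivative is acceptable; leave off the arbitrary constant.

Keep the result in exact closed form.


Step 1. Integrate ∫(6*z**2*cos(4*z)) dz by parts with u = z**2, dv = (6*cos(4*z)) dz, so v = 3*sin(4*z)/2: now 3*z**2*sin(4*z)/2 + ∫(-3*z*sin(4*z)) dz.
Step 2. Integrate ∫(-3*z*sin(4*z)) dz by parts with u = z, dv = (-3*sin(4*z)) dz, so v = 3*cos(4*z)/4: now 3*z**2*sin(4*z)/2 + 3*z*cos(4*z)/4 + ∫(-3*cos(4*z)/4) dz.
Step 3. Evaluate the standard form: now 3*z**2*sin(4*z)/2 + 3*z*cos(4*z)/4 - 3*sin(4*z)/16.
Answer: 3*z**2*sin(4*z)/2 + 3*z*cos(4*z)/4 - 3*sin(4*z)/16.


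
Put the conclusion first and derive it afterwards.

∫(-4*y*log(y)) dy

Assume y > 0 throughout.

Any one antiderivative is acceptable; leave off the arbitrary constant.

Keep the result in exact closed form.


The answer is -2*y**2*log(y) + y**2.
Step 1. Integrate ∫(-4*y*log(y)) dy by parts with u = log(y), dv = (-4*y) dy, so v = -2*y**2 [assuming y > 0]: now -2*y**2*log(y) + ∫(2*y) dy.
Step 2. Evaluate the standard form: now -2*y**2*log(y) + y**2.
Answer: -2*y**2*log(y) + y**2.


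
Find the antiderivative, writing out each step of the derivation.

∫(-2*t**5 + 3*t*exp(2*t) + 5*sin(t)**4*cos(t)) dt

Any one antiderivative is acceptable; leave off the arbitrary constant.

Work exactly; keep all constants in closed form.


Step 1. Rewrite: now ∫(-2*t**5) dt + ∫(3*t*exp(2*t)) dt + ∫(5*sin(t)**4*cos(t)) dt.
Step 2. Evaluate the standard form: now -t**6/3 + ∫(3*t*exp(2*t)) dt + ∫(5*sin(t)**4*cos(t)) dt.
Step 3. Substitute u = sin(t), turning ∫(5*sin(t)**4*cos(t)) dt into ∫(5*u**4) du: now -t**6/3 + ∫(5*u**4) du + ∫(3*t*exp(2*t)) dt.
Step 4. Evaluate the standard form: now -t**6/3 + u**5 + ∫(3*t*exp(2*t)) dt.
Step 5. Substitute back u = sin(t): now -t**6/3 + sin(t)**5 + ∫(3*t*exp(2*t)) dt.
Step 6. Integrate ∫(3*t*exp(2*t)) dt by parts with u = t, dv = (3*exp(2*t)) dt, so v = 3*exp(2*t)/2: now -t**6/3 + 3*t*exp(2*t)/2 + sin(t)**5 + ∫(-3*exp(2*t)/2) dt.
Step 7. Evaluate the standard form: now -t**6/3 + 3*t*exp(2*t)/2 - 3*exp(2*t)/4 + sin(t)**5.
Answer: -t**6/3 + 3*t*exp(2*t)/2 - 3*exp(2*t)/4 + sin(t)**5.


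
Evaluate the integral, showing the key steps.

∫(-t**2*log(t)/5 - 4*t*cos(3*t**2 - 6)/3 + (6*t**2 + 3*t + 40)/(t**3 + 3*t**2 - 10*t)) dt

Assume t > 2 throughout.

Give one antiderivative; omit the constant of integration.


Step 1. Rewrite: now ∫(-4*t*cos(3*t**2 - 6)/3) dt + ∫(-t**2*log(t)/5) dt + ∫((6*t**2 + 3*t + 40)/(t**3 + 3*t**2 - 10*t)) dt.
Step 2. Substitute u = t**2 - 2, turning ∫(-4*t*cos(3*t**2 - 6)/3) dt into ∫(-2*cos(3*u)/3) du: now ∫(-t**2*log(t)/5) dt + ∫((6*t**2 + 3*t + 40)/(t**3 + 3*t**2 - 10*t)) dt + ∫(-2*cos(3*u)/3) du.
Step 3. Evaluate the standard form: now -2*sin(3*u)/9 + ∫(-t**2*log(t)/5) dt + ∫((6*t**2 + 3*t + 40)/(t**3 + 3*t**2 - 10*t)) dt.
Step 4. Substitute back u = t**2 - 2: now -2*sin(3*t**2 - 6)/9 + ∫(-t**2*log(t)/5) dt + ∫((6*t**2 + 3*t + 40)/(t**3 + 3*t**2 - 10*t)) dt.
Step 5. Decompose ∫((6*t**2 + 3*t + 40)/(t**3 + 3*t**2 - 10*t)) dt by partial fractions, (6*t**2 + 3*t + 40)/(t**3 + 3*t**2 - 10*t) = 5/(t + 5) + 5/(t - 2) - 4/t: now -2*sin(3*t**2 - 6)/9 + ∫(-4/t) dt + ∫(-t**2*log(t)/5) dt + ∫(5/(t - 2)) dt + ∫(5/(t + 5)) dt.
Step 6. Evaluate the standard form [assuming t > -5]: now 5*log(t + 5) - 2*sin(3*t**2 - 6)/9 + ∫(-4/t) dt + ∫(-t**2*log(t)/5) dt + ∫(5/(t - 2)) dt.
Step 7. Evaluate the standard form [assuming t > 0]: now -4*log(t) + 5*log(t + 5) - 2*sin(3*t**2 - 6)/9 + ∫(-t**2*log(t)/5) dt + ∫(5/(t - 2)) dt.
Step 8. Evaluate the standard form [assuming t > 2]: now -4*log(t) + 5*log(t - 2) + 5*log(t + 5) - 2*sin(3*t**2 - 6)/9 + ∫(-t**2*log(t)/5) dt.
Step 9. Integrate ∫(-t**2*log(t)/5) dt by parts with u = log(t), dv = (-t**2/5) dt, so v = -t**3/15 [assuming t > 0]: now -t**3*log(t)/15 - 4*log(t) + 5*log(t - 2) + 5*log(t + 5) - 2*sin(3*t**2 - 6)/9 + ∫(t**2/15) dt.
Step 10. Evaluate the standard form: now -t**3*log(t)/15 + t**3/45 - 4*log(t) + 5*log(t - 2) + 5*log(t + 5) - 2*sin(3*t**2 - 6)/9.
Answer: -t**3*log(t)/15 + t**3/45 - 4*log(t) + 5*log(t - 2) + 5*log(t + 5) - 2*sin(3*t**2 - 6)/9.


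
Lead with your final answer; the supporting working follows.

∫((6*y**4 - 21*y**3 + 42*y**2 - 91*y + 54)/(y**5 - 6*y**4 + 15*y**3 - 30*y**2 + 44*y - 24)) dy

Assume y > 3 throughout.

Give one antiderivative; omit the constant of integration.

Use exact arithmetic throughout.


The answer is 3*log(y - 3) + 4*log(y - 2) - log(y - 1) - atan(y/2)/2.
Step 1. Decompose ∫((6*y**4 - 21*y**3 + 42*y**2 - 91*y + 54)/(y**5 - 6*y**4 + 15*y**3 - 30*y**2 + 44*y - 24)) dy by partial fractions, (6*y**4 - 21*y**3 + 42*y**2 - 91*y + 54)/(y**5 - 6*y**4 + 15*y**3 - 30*y**2 + 44*y - 24) = -1/(y**2 + 4) - 1/(y - 1) + 4/(y - 2) + 3/(y - 3): now ∫(3/(y - 3)) dy + ∫(4/(y - 2)) dy + ∫(-1/(y - 1)) dy + ∫(-1/(y**2 + 4)) dy.
Step 2. Evaluate the standard form [assuming y > 1]: now -log(y - 1) + ∫(3/(y - 3)) dy + ∫(4/(y - 2)) dy + ∫(-1/(y**2 + 4)) dy.
Step 3. Evaluate the standard form [assuming y > 3]: now 3*log(y - 3) - log(y - 1) + ∫(4/(y - 2)) dy + ∫(-1/(y**2 + 4)) dy.
Step 4. Evaluate the standard form [assuming y > 2]: now 3*log(y - 3) + 4*log(y - 2) - log(y - 1) + ∫(-1/(y**2 + 4)) dy.
Step 5. Evaluate the standard form: now 3*log(y - 3) + 4*log(y - 2) - log(y - 1) - atan(y/2)/2.
Answer: 3*log(y - 3) + 4*log(y - 2) - log(y - 1) - atan(y/2)/2.


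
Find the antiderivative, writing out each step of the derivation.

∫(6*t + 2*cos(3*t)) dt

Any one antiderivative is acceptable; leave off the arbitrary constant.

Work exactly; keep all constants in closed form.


Step 1. Rewrite: now ∫(6*t) dt + ∫(2*cos(3*t)) dt.
Step 2. Evaluate the standard form: now 3*t**2 + ∫(2*cos(3*t)) dt.
Step 3. Evaluate the standard form: now 3*t**2 + 2*sin(3*t)/3.
Answer: 3*t**2 + 2*sin(3*t)/3.


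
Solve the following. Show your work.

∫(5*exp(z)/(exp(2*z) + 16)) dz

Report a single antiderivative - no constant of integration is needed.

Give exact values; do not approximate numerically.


Step 1. Substitute u = exp(z), turning ∫(5*exp(z)/(exp(2*z) + 16)) dz into ∫(5/(u**2 + 16)) du: now ∫(5/(u**2 + 16)) du.
Step 2. Evaluate the standard form: now 5*atan(u/4)/4.
Step 3. Substitute back u = exp(z): now 5*atan(exp(z)/4)/4.
Answer: 5*atan(exp(z)/4)/4.


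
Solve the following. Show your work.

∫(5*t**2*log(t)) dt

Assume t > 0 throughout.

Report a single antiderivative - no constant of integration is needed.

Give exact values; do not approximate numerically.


Step 1. Integrate ∫(5*t**2*log(t)) dt by parts with u = log(t), dv = (5*t**2) dt, so v = 5*t**3/3 [assuming t > 0]: now 5*t**3*log(t)/3 + ∫(-5*t**2/3) dt.
Step 2. Evaluate the standard form: now 5*t**3*log(t)/3 - 5*t**3/9.
Answer: 5*t**3*log(t)/3 - 5*t**3/9.


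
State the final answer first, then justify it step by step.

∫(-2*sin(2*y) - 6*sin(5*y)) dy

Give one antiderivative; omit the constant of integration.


The answer is cos(2*y) + 6*cos(5*y)/5.
Step 1. Rewrite: now ∫(-2*sin(2*y)) dy + ∫(-6*sin(5*y)) dy.
Step 2. Evaluate the standard form: now 6*cos(5*y)/5 + ∫(-2*sin(2*y)) dy.
Step 3. Evaluate the standard form: now cos(2*y) + 6*cos(5*y)/5.
Answer: cos(2*y) + 6*cos(5*y)/5.


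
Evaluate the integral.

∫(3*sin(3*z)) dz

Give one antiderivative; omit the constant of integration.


Answer: -cos(3*z).


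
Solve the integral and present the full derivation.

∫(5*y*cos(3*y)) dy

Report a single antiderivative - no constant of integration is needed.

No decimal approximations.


Step 1. Integrate ∫(5*y*cos(3*y)) dy by parts with u = y, dv = (5*cos(3*y)) dy, so v = 5*sin(3*y)/3: now 5*y*sin(3*y)/3 + ∫(-5*sin(3*y)/3) dy.
Step 2. Evaluate the standard form: now 5*y*sin(3*y)/3 + 5*cos(3*y)/9.
Answer: 5*y*sin(3*y)/3 + 5*cos(3*y)/9.


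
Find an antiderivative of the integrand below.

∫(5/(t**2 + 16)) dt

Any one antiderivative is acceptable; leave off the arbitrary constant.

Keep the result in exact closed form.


Answer: 5*atan(t/4)/4.


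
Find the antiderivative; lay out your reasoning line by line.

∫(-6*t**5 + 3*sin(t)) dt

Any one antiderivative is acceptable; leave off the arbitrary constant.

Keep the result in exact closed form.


Step 1. Rewrite: now ∫(-6*t**5) dt + ∫(3*sin(t)) dt.
Step 2. Evaluate the standard form: now -t**6 + ∫(3*sin(t)) dt.
Step 3. Evaluate the standard form: now -t**6 - 3*cos(t).
Answer: -t**6 - 3*cos(t).


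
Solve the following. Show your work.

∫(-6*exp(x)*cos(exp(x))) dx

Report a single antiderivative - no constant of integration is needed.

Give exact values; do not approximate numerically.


Step 1. Substitute u = exp(x), turning ∫(-6*exp(x)*cos(exp(x))) dx into ∫(-6*cos(u)) du: now ∫(-6*cos(u)) du.
Step 2. Evaluate the standard form: now -6*sin(u).
Step 3. Substitute back u = exp(x): now -6*sin(exp(x)).
Answer: -6*sin(exp(x)).


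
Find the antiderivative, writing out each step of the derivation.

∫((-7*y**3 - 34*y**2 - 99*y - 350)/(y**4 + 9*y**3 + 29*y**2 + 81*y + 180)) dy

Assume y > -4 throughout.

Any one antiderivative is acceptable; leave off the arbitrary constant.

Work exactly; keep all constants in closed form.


Step 1. Decompose ∫((-7*y**3 - 34*y**2 - 99*y - 350)/(y**4 + 9*y**3 + 29*y**2 + 81*y + 180)) dy by partial fractions, (-7*y**3 - 34*y**2 - 99*y - 350)/(y**4 + 9*y**3 + 29*y**2 + 81*y + 180) = -4/(y**2 + 9) - 5/(y + 5) - 2/(y + 4): now ∫(-2/(y + 4)) dy + ∫(-5/(y + 5)) dy + ∫(-4/(y**2 + 9)) dy.
Step 2. Evaluate the standard form [assuming y > -4]: now -2*log(y + 4) + ∫(-5/(y + 5)) dy + ∫(-4/(y**2 + 9)) dy.
Step 3. Evaluate the standard form [assuming y > -5]: now -2*log(y + 4) - 5*log(y + 5) + ∫(-4/(y**2 + 9)) dy.
Step 4. Evaluate the standard form: now -2*log(y + 4) - 5*log(y + 5) - 4*atan(y/3)/3.
Answer: -2*log(y + 4) - 5*log(y + 5) - 4*atan(y/3)/3.


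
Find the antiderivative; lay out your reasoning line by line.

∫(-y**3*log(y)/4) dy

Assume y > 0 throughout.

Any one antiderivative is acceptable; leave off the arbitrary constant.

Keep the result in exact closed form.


Step 1. Integrate ∫(-y**3*log(y)/4) dy by parts with u = log(y), dv = (-y**3/4) dy, so v = -y**4/16 [assuming y > 0]: now -y**4*log(y)/16 + ∫(y**3/16) dy.
Step 2. Evaluate the standard form: now -y**4*log(y)/16 + y**4/64.
Answer: -y**4*log(y)/16 + y**4/64.


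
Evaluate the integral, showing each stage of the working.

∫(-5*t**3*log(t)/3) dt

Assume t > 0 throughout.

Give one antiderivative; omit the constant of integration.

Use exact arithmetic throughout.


Step 1. Integrate ∫(-5*t**3*log(t)/3) dt by parts with u = log(t), dv = (-5*t**3/3) dt, so v = -5*t**4/12 [assuming t > 0]: now -5*t**4*log(t)/12 + ∫(5*t**3/12) dt.
Step 2. Evaluate the standard form: now -5*t**4*log(t)/12 + 5*t**4/48.
Answer: -5*t**4*log(t)/12 + 5*t**4/48.


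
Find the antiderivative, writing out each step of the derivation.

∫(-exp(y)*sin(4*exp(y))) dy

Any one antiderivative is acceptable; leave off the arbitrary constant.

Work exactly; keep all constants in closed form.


Step 1. Substitute u = exp(y), turning ∫(-exp(y)*sin(4*exp(y))) dy into ∫(-sin(4*u)) du: now ∫(-sin(4*u)) du.
Step 2. Evaluate the standard form: now cos(4*u)/4.
Step 3. Substitute back u = exp(y): now cos(4*exp(y))/4.
Answer: cos(4*exp(y))/4.


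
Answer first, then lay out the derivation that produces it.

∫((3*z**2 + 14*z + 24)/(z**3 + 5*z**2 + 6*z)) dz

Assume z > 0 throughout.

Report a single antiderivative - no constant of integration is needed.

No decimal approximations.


The answer is 4*log(z) - 4*log(z + 2) + 3*log(z + 3).
Step 1. Decompose ∫((3*z**2 + 14*z + 24)/(z**3 + 5*z**2 + 6*z)) dz by partial fractions, (3*z**2 + 14*z + 24)/(z**3 + 5*z**2 + 6*z) = 3/(z + 3) - 4/(z + 2) + 4/z: now ∫(4/z) dz + ∫(-4/(z + 2)) dz + ∫(3/(z + 3)) dz.
Step 2. Evaluate the standard form [assuming z > -3]: now 3*log(z + 3) + ∫(4/z) dz + ∫(-4/(z + 2)) dz.
Step 3. Evaluate the standard form [assuming z > -2]: now -4*log(z + 2) + 3*log(z + 3) + ∫(4/z) dz.
Step 4. Evaluate the standard form [assuming z > 0]: now 4*log(z) - 4*log(z + 2) + 3*log(z + 3).
Answer: 4*log(z) - 4*log(z + 2) + 3*log(z + 3).


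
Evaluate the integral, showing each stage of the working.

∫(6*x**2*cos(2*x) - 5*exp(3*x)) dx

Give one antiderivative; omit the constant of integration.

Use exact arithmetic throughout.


Step 1. Rewrite: now ∫(6*x**2*cos(2*x)) dx + ∫(-5*exp(3*x)) dx.
Step 2. Evaluate the standard form: now -5*exp(3*x)/3 + ∫(6*x**2*cos(2*x)) dx.
Step 3. Integrate ∫(6*x**2*cos(2*x)) dx by parts with u = x**2, dv = (6*cos(2*x)) dx, so v = 3*sin(2*x): now 3*x**2*sin(2*x) - 5*exp(3*x)/3 + ∫(-6*x*sin(2*x)) dx.
Step 4. Integrate ∫(-6*x*sin(2*x)) dx by parts with u = x, dv = (-6*sin(2*x)) dx, so v = 3*cos(2*x): now 3*x**2*sin(2*x) + 3*x*cos(2*x) - 5*exp(3*x)/3 + ∫(-3*cos(2*x)) dx.
Step 5. Evaluate the standard form: now 3*x**2*sin(2*x) + 3*x*cos(2*x) - 5*exp(3*x)/3 - 3*sin(2*x)/2.
Answer: 3*x**2*sin(2*x) + 3*x*cos(2*x) - 5*exp(3*x)/3 - 3*sin(2*x)/2.


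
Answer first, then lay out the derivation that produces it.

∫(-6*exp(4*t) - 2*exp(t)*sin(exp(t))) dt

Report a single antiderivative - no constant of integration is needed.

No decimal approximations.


The answer is -3*exp(4*t)/2 + 2*cos(exp(t)).
Step 1. Rewrite: now ∫(-2*exp(t)*sin(exp(t))) dt + ∫(-6*exp(4*t)) dt.
Step 2. Substitute u = exp(t), turning ∫(-2*exp(t)*sin(exp(t))) dt into ∫(-2*sin(u)) du: now ∫(-6*exp(4*t)) dt + ∫(-2*sin(u)) du.
Step 3. Evaluate the standard form: now 2*cos(u) + ∫(-6*exp(4*t)) dt.
Step 4. Substitute back u = exp(t): now 2*cos(exp(t)) + ∫(-6*exp(4*t)) dt.
Step 5. Evaluate the standard form: now -3*exp(4*t)/2 + 2*cos(exp(t)).
Answer: -3*exp(4*t)/2 + 2*cos(exp(t)).


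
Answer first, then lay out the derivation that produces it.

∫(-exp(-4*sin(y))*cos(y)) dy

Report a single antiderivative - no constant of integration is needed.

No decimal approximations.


The answer is exp(-4*sin(y))/4.
Step 1. Substitute u = sin(y), turning ∫(-exp(-4*sin(y))*cos(y)) dy into ∫(-exp(-4*u)) du: now ∫(-exp(-4*u)) du.
Step 2. Evaluate the standard form: now exp(-4*u)/4.
Step 3. Substitute back u = sin(y): now exp(-4*sin(y))/4.
Answer: exp(-4*sin(y))/4.


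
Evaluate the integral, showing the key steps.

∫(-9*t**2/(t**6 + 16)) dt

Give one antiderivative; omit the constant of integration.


Step 1. Substitute u = t**3, turning ∫(-9*t**2/(t**6 + 16)) dt into ∫(-3/(u**2 + 16)) du: now ∫(-3/(u**2 + 16)) du.
Step 2. Evaluate the standard form: now -3*atan(u/4)/4.
Step 3. Substitute back u = t**3: now -3*atan(t**3/4)/4.
Answer: -3*atan(t**3/4)/4.


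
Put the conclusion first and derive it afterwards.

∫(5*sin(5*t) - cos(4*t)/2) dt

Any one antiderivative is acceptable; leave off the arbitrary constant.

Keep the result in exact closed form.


The answer is -sin(4*t)/8 - cos(5*t).
Step 1. Rewrite: now ∫(5*sin(5*t)) dt + ∫(-cos(4*t)/2) dt.
Step 2. Evaluate the standard form: now -sin(4*t)/8 + ∫(5*sin(5*t)) dt.
Step 3. Evaluate the standard form: now -sin(4*t)/8 - cos(5*t).
Answer: -sin(4*t)/8 - cos(5*t).


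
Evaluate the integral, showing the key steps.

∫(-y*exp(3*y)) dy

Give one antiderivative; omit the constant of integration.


Step 1. Integrate ∫(-y*exp(3*y)) dy by parts with u = y, dv = (-exp(3*y)) dy, so v = -exp(3*y)/3: now -y*exp(3*y)/3 + ∫(exp(3*y)/3) dy.
Step 2. Evaluate the standard form: now -y*exp(3*y)/3 + exp(3*y)/9.
Answer: -y*exp(3*y)/3 + exp(3*y)/9.


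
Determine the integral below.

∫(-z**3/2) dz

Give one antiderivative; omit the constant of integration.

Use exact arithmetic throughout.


Answer: -z**4/8.


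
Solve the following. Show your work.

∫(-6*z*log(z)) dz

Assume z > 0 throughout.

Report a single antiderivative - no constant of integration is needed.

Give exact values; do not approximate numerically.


Step 1. Integrate ∫(-6*z*log(z)) dz by parts with u = log(z), dv = (-6*z) dz, so v = -3*z**2 [assuming z > 0]: now -3*z**2*log(z) + ∫(3*z) dz.
Step 2. Evaluate the standard form: now -3*z**2*log(z) + 3*z**2/2.
Answer: -3*z**2*log(z) + 3*z**2/2.


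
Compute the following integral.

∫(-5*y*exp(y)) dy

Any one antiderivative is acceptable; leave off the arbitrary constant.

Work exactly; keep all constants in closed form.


Answer: -5*y*exp(y) + 5*exp(y).


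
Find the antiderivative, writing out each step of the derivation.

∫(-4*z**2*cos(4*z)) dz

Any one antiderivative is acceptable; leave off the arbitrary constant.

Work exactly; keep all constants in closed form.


Step 1. Integrate ∫(-4*z**2*cos(4*z)) dz by parts with u = z**2, dv = (-4*cos(4*z)) dz, so v = -sin(4*z): now -z**2*sin(4*z) + ∫(2*z*sin(4*z)) dz.
Step 2. Integrate ∫(2*z*sin(4*z)) dz by parts with u = z, dv = (2*sin(4*z)) dz, so v = -cos(4*z)/2: now -z**2*sin(4*z) - z*cos(4*z)/2 + ∫(cos(4*z)/2) dz.
Step 3. Evaluate the standard form: now -z**2*sin(4*z) - z*cos(4*z)/2 + sin(4*z)/8.
Answer: -z**2*sin(4*z) - z*cos(4*z)/2 + sin(4*z)/8.


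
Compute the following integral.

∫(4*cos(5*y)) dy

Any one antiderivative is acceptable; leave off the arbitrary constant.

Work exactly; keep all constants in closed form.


Answer: 4*sin(5*y)/5.


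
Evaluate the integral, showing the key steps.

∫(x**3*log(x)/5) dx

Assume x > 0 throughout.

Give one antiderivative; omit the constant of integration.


Step 1. Integrate ∫(x**3*log(x)/5) dx by parts with u = log(x), dv = (x**3/5) dx, so v = x**4/20 [assuming x > 0]: now x**4*log(x)/20 + ∫(-x**3/20) dx.
Step 2. Evaluate the standard form: now x**4*log(x)/20 - x**4/80.
Answer: x**4*log(x)/20 - x**4/80.


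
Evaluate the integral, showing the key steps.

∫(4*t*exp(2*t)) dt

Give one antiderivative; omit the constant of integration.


Step 1. Integrate ∫(4*t*exp(2*t)) dt by parts with u = t, dv = (4*exp(2*t)) dt, so v = 2*exp(2*t): now 2*t*exp(2*t) + ∫(-2*exp(2*t)) dt.
Step 2. Evaluate the standard form: now 2*t*exp(2*t) - exp(2*t).
Answer: 2*t*exp(2*t) - exp(2*t).


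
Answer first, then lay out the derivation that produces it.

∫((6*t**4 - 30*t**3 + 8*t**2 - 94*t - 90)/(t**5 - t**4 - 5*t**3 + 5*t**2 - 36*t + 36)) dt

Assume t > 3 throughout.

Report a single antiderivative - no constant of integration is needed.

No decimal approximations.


The answer is -4*log(t - 3) + 5*log(t - 1) + 5*log(t + 3) - atan(t/2).
Step 1. Decompose ∫((6*t**4 - 30*t**3 + 8*t**2 - 94*t - 90)/(t**5 - t**4 - 5*t**3 + 5*t**2 - 36*t + 36)) dt by partial fractions, (6*t**4 - 30*t**3 + 8*t**2 - 94*t - 90)/(t**5 - t**4 - 5*t**3 + 5*t**2 - 36*t + 36) = -2/(t**2 + 4) + 5/(t + 3) + 5/(t - 1) - 4/(t - 3): now ∫(-4/(t - 3)) dt + ∫(5/(t - 1)) dt + ∫(5/(t + 3)) dt + ∫(-2/(t**2 + 4)) dt.
Step 2. Evaluate the standard form [assuming t > 3]: now -4*log(t - 3) + ∫(5/(t - 1)) dt + ∫(5/(t + 3)) dt + ∫(-2/(t**2 + 4)) dt.
Step 3. Evaluate the standard form [assuming t > 1]: now -4*log(t - 3) + 5*log(t - 1) + ∫(5/(t + 3)) dt + ∫(-2/(t**2 + 4)) dt.
Step 4. Evaluate the standard form [assuming t > -3]: now -4*log(t - 3) + 5*log(t - 1) + 5*log(t + 3) + ∫(-2/(t**2 + 4)) dt.
Step 5. Evaluate the standard form: now -4*log(t - 3) + 5*log(t - 1) + 5*log(t + 3) - atan(t/2).
Answer: -4*log(t - 3) + 5*log(t - 1) + 5*log(t + 3) - atan(t/2).


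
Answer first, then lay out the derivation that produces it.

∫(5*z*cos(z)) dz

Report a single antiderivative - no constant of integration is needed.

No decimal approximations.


The answer is 5*z*sin(z) + 5*cos(z).
Step 1. Integrate ∫(5*z*cos(z)) dz by parts with u = z, dv = (5*cos(z)) dz, so v = 5*sin(z): now 5*z*sin(z) + ∫(-5*sin(z)) dz.
Step 2. Evaluate the standard form: now 5*z*sin(z) + 5*cos(z).
Answer: 5*z*sin(z) + 5*cos(z).


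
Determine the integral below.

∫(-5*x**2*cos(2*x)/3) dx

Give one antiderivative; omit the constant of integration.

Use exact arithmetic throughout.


Answer: -5*x**2*sin(2*x)/6 - 5*x*cos(2*x)/6 + 5*sin(2*x)/12.


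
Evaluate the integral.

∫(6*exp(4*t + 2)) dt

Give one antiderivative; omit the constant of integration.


Answer: 3*exp(4*t + 2)/2.


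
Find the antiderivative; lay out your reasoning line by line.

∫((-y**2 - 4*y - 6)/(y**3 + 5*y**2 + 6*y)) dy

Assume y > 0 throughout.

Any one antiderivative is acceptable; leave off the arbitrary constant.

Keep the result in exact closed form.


Step 1. Decompose ∫((-y**2 - 4*y - 6)/(y**3 + 5*y**2 + 6*y)) dy by partial fractions, (-y**2 - 4*y - 6)/(y**3 + 5*y**2 + 6*y) = -1/(y + 3) + 1/(y + 2) - 1/y: now ∫(-1/y) dy + ∫(1/(y + 2)) dy + ∫(-1/(y + 3)) dy.
Step 2. Evaluate the standard form [assuming y > 0]: now -log(y) + ∫(1/(y + 2)) dy + ∫(-1/(y + 3)) dy.
Step 3. Evaluate the standard form [assuming y > -3]: now -log(y) - log(y + 3) + ∫(1/(y + 2)) dy.
Step 4. Evaluate the standard form [assuming y > -2]: now -log(y) + log(y + 2) - log(y + 3).
Answer: -log(y) + log(y + 2) - log(y + 3).


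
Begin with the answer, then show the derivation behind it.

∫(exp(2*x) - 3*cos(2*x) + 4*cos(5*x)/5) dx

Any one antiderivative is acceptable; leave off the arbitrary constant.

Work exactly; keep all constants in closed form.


The answer is exp(2*x)/2 - 3*sin(2*x)/2 + 4*sin(5*x)/25.
Step 1. Rewrite: now ∫(exp(2*x)) dx + ∫(-3*cos(2*x)) dx + ∫(4*cos(5*x)/5) dx.
Step 2. Evaluate the standard form: now -3*sin(2*x)/2 + ∫(exp(2*x)) dx + ∫(4*cos(5*x)/5) dx.
Step 3. Evaluate the standard form: now -3*sin(2*x)/2 + 4*sin(5*x)/25 + ∫(exp(2*x)) dx.
Step 4. Evaluate the standard form: now exp(2*x)/2 - 3*sin(2*x)/2 + 4*sin(5*x)/25.
Answer: exp(2*x)/2 - 3*sin(2*x)/2 + 4*sin(5*x)/25.


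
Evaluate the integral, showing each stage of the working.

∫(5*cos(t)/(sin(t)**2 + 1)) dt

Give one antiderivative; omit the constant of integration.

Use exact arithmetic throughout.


Step 1. Substitute u = sin(t), turning ∫(5*cos(t)/(sin(t)**2 + 1)) dt into ∫(5/(u**2 + 1)) du: now ∫(5/(u**2 + 1)) du.
Step 2. Evaluate the standard form: now 5*atan(u).
Step 3. Substitute back u = sin(t): now 5*atan(sin(t)).
Answer: 5*atan(sin(t)).


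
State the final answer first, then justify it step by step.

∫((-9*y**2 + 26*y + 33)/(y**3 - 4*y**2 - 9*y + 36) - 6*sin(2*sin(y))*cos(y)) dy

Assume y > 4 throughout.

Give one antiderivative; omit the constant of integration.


The answer is -log(y - 4) - 5*log(y - 3) - 3*log(y + 3) + 3*cos(2*sin(y)).
Step 1. Rewrite: now ∫((-9*y**2 + 26*y + 33)/(y**3 - 4*y**2 - 9*y + 36)) dy + ∫(-6*sin(2*sin(y))*cos(y)) dy.
Step 2. Substitute u = sin(y), turning ∫(-6*sin(2*sin(y))*cos(y)) dy into ∫(-6*sin(2*u)) du: now ∫((-9*y**2 + 26*y + 33)/(y**3 - 4*y**2 - 9*y + 36)) dy + ∫(-6*sin(2*u)) du.
Step 3. Evaluate the standard form: now 3*cos(2*u) + ∫((-9*y**2 + 26*y + 33)/(y**3 - 4*y**2 - 9*y + 36)) dy.
Step 4. Substitute back u = sin(y): now 3*cos(2*sin(y)) + ∫((-9*y**2 + 26*y + 33)/(y**3 - 4*y**2 - 9*y + 36)) dy.
Step 5. Decompose ∫((-9*y**2 + 26*y + 33)/(y**3 - 4*y**2 - 9*y + 36)) dy by partial fractions, (-9*y**2 + 26*y + 33)/(y**3 - 4*y**2 - 9*y + 36) = -3/(y + 3) - 5/(y - 3) - 1/(y - 4): now 3*cos(2*sin(y)) + ∫(-1/(y - 4)) dy + ∫(-5/(y - 3)) dy + ∫(-3/(y + 3)) dy.
Step 6. Evaluate the standard form [assuming y > 4]: now -log(y - 4) + 3*cos(2*sin(y)) + ∫(-5/(y - 3)) dy + ∫(-3/(y + 3)) dy.
Step 7. Evaluate the standard form [assuming y > 3]: now -log(y - 4) - 5*log(y - 3) + 3*cos(2*sin(y)) + ∫(-3/(y + 3)) dy.
Step 8. Evaluate the standard form [assuming y > -3]: now -log(y - 4) - 5*log(y - 3) - 3*log(y + 3) + 3*cos(2*sin(y)).
Answer: -log(y - 4) - 5*log(y - 3) - 3*log(y + 3) + 3*cos(2*sin(y)).
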